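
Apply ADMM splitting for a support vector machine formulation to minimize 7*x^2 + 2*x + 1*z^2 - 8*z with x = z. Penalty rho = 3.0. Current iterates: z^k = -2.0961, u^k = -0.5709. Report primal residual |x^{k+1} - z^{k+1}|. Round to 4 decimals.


ADMM iteration with rho = 3.0, z^k = -2.0961, u^k = -0.5709
Step 1: x-update.
Minimize 7*x^2 + 2*x + (3.0/2)*(x + 2.0961 - 0.5709)^2
FOC: (2*7 + 3.0)*x = -2 + 3.0*(-2.0961 + 0.5709)
x^{k+1} = -0.3868
Step 2: z-update.
Minimize 1*z^2 - 8*z + (3.0/2)*(-0.3868 - z - 0.5709)^2
FOC: (2*1 + 3.0)*z = 8 + 3.0*(-0.3868 - 0.5709)
z^{k+1} = 1.0254
Step 3: u-update.
u^{k+1} = -0.5709 - 0.3868 - 1.0254 = -1.9831
Step 4: Primal residual = |-0.3868 - 1.0254| = 1.4122


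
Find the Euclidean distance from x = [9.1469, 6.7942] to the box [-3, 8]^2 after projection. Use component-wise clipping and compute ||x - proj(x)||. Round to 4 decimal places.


Project each component onto [-3, 8].
clip(9.1469) = 8.0, clip(6.7942) = 6.7942
Projection = [8.0, 6.7942]
Squared diffs: [1.3154, 0.0]
Distance = sqrt(1.3154) = 1.1469


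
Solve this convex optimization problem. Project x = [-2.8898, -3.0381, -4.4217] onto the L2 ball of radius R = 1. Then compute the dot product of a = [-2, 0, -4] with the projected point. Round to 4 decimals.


Step 1: Compute ||x|| (intermediates to 6 decimals).
||x|| = sqrt((-2.8898)^2 + (-3.0381)^2 + (-4.4217)^2) = 6.093638
Step 2: Project.
Since ||x|| > R, scale = R/||x|| = 1/6.093638 = 0.164106, proj(x) = scale * x
proj(x) = [-0.474234, -0.49857, -0.725628]
Step 3: Dot product.
a^T * proj(x) = -2*(-0.474234) + 0*(-0.49857) - 4*(-0.725628) = 3.851


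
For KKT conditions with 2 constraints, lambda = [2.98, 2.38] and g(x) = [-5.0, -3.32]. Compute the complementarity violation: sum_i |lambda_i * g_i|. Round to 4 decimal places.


KKT complementary slackness check:
lambda_1 * g_1 = 2.98 * -5.0 = -14.9
lambda_2 * g_2 = 2.38 * -3.32 = -7.9016
Total violation = 14.9 + 7.9016 = 22.8016


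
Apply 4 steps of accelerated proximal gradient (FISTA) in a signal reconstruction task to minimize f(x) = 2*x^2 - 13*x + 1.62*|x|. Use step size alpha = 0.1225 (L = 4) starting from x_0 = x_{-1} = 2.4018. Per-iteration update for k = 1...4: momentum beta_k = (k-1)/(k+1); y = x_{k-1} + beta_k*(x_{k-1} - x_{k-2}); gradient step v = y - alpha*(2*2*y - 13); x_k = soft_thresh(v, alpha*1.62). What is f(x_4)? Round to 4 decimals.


FISTA on f(x) = 2*x^2 - 13*x + 1.62*|x|
L = 4, alpha = 0.1225
Iteration 1: beta = 0.0, y = 2.4018 + 0.0*(2.4018 - 2.4018) = 2.4018
  grad(y) = -3.3928, v = y - alpha*grad = 2.8174
  prox(v) = soft_thresh(2.8174, 0.1985) = 2.619
Iteration 2: beta = 0.3333, y = 2.619 + 0.3333*(2.619 - 2.4018) = 2.6914
  grad(y) = -2.2346, v = y - alpha*grad = 2.9651
  prox(v) = soft_thresh(2.9651, 0.1985) = 2.7666
Iteration 3: beta = 0.5, y = 2.7666 + 0.5*(2.7666 - 2.619) = 2.8405
  grad(y) = -1.6381, v = y - alpha*grad = 3.0411
  prox(v) = soft_thresh(3.0411, 0.1985) = 2.8427
Iteration 4: beta = 0.6, y = 2.8427 + 0.6*(2.8427 - 2.7666) = 2.8883
  grad(y) = -1.4467, v = y - alpha*grad = 3.0655
  prox(v) = soft_thresh(3.0655, 0.1985) = 2.8671
f(x_4) = 2*2.8671^2 - 13*2.8671 + 1.62*|2.8671| = -16.1871


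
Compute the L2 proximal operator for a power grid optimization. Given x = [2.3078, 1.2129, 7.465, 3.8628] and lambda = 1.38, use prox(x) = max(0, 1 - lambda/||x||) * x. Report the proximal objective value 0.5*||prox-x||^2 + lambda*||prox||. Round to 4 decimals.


Step 1: Compute ||x||.
||x|| = 8.8003
Step 2: Compute scaling factor.
scale = max(0, 1 - 1.38/8.8003) = 0.8432
Step 3: prox(x) = [1.9459, 1.0227, 6.2944, 3.2571]
||prox(x)|| = 7.4203
Step 4: Proximal objective.
0.5*||prox-x||^2 = 0.9522
lambda*||prox|| = 10.24
Total = 11.1922


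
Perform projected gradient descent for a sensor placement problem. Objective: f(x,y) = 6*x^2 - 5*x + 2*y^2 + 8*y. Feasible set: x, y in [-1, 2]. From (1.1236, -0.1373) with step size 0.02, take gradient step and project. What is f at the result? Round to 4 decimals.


Step 1: Compute gradient at (1.1236, -0.1373).
grad_x = 2*6*1.1236 - 5 = 8.4832
grad_y = 2*2*-0.1373 + 8 = 7.4508
Step 2: Gradient step.
x_raw = 1.1236 - 0.02*8.4832 = 0.9539
y_raw = -0.1373 - 0.02*7.4508 = -0.2863
Step 3: Project onto [-1, 2].
x_proj = clip(0.9539) = 0.9539
y_proj = clip(-0.2863) = -0.2863
Step 4: Evaluate f.
f(0.9539, -0.2863) = -1.4363


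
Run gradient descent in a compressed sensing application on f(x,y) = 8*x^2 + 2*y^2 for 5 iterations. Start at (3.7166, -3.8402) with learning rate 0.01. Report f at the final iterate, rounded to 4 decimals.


Gradient descent on f(x,y) = 8*x^2 + 2*y^2.
Starting point: (3.7166, -3.8402), alpha = 0.01
Step 1: grad_x = 2*8*3.7166 = 59.4656, grad_y = 2*2*-3.8402 = -15.3608
  x_1 = 3.7166 - 0.01*59.4656 = 3.1219
  y_1 = -3.8402 - 0.01*-15.3608 = -3.6866
Step 2: grad_x = 2*8*3.1219 = 49.9511, grad_y = 2*2*-3.6866 = -14.7464
  x_2 = 3.1219 - 0.01*49.9511 = 2.6224
  y_2 = -3.6866 - 0.01*-14.7464 = -3.5391
Step 3: grad_x = 2*8*2.6224 = 41.9589, grad_y = 2*2*-3.5391 = -14.1565
  x_3 = 2.6224 - 0.01*41.9589 = 2.2028
  y_3 = -3.5391 - 0.01*-14.1565 = -3.3976
Step 4: grad_x = 2*8*2.2028 = 35.2455, grad_y = 2*2*-3.3976 = -13.5903
  x_4 = 2.2028 - 0.01*35.2455 = 1.8504
  y_4 = -3.3976 - 0.01*-13.5903 = -3.2617
Step 5: grad_x = 2*8*1.8504 = 29.6062, grad_y = 2*2*-3.2617 = -13.0466
  x_5 = 1.8504 - 0.01*29.6062 = 1.5543
  y_5 = -3.2617 - 0.01*-13.0466 = -3.1312
f(1.5543, -3.1312) = 8*1.5543^2 + 2*(-3.1312)^2 = 38.9362


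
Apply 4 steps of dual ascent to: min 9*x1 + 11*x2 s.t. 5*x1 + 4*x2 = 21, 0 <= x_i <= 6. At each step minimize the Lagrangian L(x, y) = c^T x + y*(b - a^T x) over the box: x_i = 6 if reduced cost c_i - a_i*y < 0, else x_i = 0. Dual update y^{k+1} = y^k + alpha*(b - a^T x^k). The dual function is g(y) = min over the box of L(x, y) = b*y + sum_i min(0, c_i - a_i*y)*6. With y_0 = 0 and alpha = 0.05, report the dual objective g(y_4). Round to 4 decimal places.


Dual ascent for LP: min 9*x1 + 11*x2, 5*x1 + 4*x2 = 21, 0 <= x_i <= 6
Step 1: y^k = 0.0, reduced costs: (9.0, 11.0)
  x^k = (0.0, 0.0), subgradient = b - a^T x = 21.0
  y^{k+1} = 0.0 + 0.05*21.0 = 1.05
Step 2: y^k = 1.05, reduced costs: (3.75, 6.8)
  x^k = (0.0, 0.0), subgradient = b - a^T x = 21.0
  y^{k+1} = 1.05 + 0.05*21.0 = 2.1
Step 3: y^k = 2.1, reduced costs: (-1.5, 2.6)
  x^k = (6.0, 0.0), subgradient = b - a^T x = -9.0
  y^{k+1} = 2.1 + 0.05*-9.0 = 1.65
Step 4: y^k = 1.65, reduced costs: (0.75, 4.4)
  x^k = (0.0, 0.0), subgradient = b - a^T x = 21.0
  y^{k+1} = 1.65 + 0.05*21.0 = 2.7
Dual objective at y_4 = 2.7: reduced costs (-4.5, 0.2), box minimizer x = (6.0, 0.0)
g(y_4) = b*y + (c1 - a1*y)*x1 + (c2 - a2*y)*x2 = 21*2.7 + (-4.5)*6.0 + 0.2*0.0 = 56.7 - 27.0 + 0.0 = 29.7


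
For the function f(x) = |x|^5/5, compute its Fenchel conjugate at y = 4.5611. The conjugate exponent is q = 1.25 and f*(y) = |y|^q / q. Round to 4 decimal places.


The conjugate exponent q satisfies 1/p + 1/q = 1.
p = 5, so q = 5/(5 - 1) = 1.25
|y|^q = 4.5611^1.25 = 6.6656
f*(4.5611) = 6.6656 / 1.25 = 5.3325


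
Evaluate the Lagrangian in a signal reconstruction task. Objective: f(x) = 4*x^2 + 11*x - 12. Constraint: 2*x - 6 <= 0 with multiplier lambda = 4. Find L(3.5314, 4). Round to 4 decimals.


Step 1: Evaluate f(x).
f(3.5314) = 4*3.5314^2 + 11*3.5314 - 12 = 76.7285
Step 2: Evaluate g(x).
g(3.5314) = 2*3.5314 - 6 = 1.0628
Step 3: Compute Lagrangian.
L = 76.7285 + 4*1.0628 = 80.9797


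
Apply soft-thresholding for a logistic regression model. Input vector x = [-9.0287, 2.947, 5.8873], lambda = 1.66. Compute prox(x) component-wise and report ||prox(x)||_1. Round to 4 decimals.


Soft-thresholding with lambda = 1.66:
prox(-9.0287) = sign(-9.0287)*max(|-9.0287| - 1.66, 0) = -7.3687
prox(2.947) = sign(2.947)*max(|2.947| - 1.66, 0) = 1.287
prox(5.8873) = sign(5.8873)*max(|5.8873| - 1.66, 0) = 4.2273
prox(x) = [-7.3687, 1.287, 4.2273]
||prox(x)||_1 = 7.3687 + 1.287 + 4.2273 = 12.883


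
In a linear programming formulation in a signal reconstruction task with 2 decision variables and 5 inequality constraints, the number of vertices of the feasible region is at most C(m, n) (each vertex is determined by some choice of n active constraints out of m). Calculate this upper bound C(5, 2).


Each vertex corresponds to some choice of n active constraints out of m, so the number of vertices is at most C(m, n) = m! / (n!(m-n)!).
m = 5, n = 2
Numerator: 5 * 4
Denominator: 2! = 2
C(5, 2) = 10


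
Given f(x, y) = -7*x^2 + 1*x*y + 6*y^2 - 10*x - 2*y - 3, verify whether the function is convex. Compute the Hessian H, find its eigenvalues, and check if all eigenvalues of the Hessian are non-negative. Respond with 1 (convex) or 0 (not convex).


The Hessian of f(x,y) = -7*x^2 + 1*x*y + 6*y^2 - 10*x - 2*y - 3 is:
H = [[-14, 1], [1, 12]]
Trace = -14 + 12 = -2
Determinant = -14*12 - (1)^2 = -169
Discriminant = (-2)^2 - 4*-169 = 680.0
Eigenvalues: lambda_1 = -14.0384, lambda_2 = 12.0384
The function is not convex.

0


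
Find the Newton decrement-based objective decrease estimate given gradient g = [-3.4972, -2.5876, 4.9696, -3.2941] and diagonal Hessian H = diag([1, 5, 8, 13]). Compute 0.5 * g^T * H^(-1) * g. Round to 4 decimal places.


Step 1: H is diagonal, so H^(-1) * g = [-3.4972, -0.5175, 0.6212, -0.2534].
Step 2: g^T H^(-1) g = sum_i g_i^2 / H_ii
  = (-3.4972)^2/1 + (-2.5876)^2/5 + (4.9696)^2/8 + (-3.2941)^2/13
  = 12.2304 + 1.3391 + 3.0871 + 0.8347 = 17.4914
Step 3: Objective decrease = 0.5 * g^T H^(-1) g = 8.7457


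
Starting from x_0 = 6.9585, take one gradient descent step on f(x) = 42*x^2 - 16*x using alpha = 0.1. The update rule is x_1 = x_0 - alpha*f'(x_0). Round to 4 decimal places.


We compute the gradient at x_0 and apply the update.
f'(x) = 84*x - 16
f'(6.9585) = 84*6.9585 - 16 = 568.514
x_1 = 6.9585 - 0.1*568.514 = -49.8929


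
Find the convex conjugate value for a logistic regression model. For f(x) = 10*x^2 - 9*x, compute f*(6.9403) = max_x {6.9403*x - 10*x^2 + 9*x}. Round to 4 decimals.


f*(y) = sup_x {y*x - a*x^2 - b*x} = sup_x {(y-b)*x - a*x^2}
FOC: (y - b) - 2a*x = 0 => x* = (y - b)/(2a)
x* = (6.9403 + 9)/(2*10) = 0.797
f*(6.9403) = (y-b)^2/(4a) = (6.9403 + 9)^2/(4*10)
= 254.0932/40 = 6.3523


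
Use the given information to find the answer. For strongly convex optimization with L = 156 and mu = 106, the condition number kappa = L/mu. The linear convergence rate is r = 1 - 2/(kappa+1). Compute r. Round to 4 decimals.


Step 1: Compute the condition number.
kappa = L/mu = 156/106 = 1.4717
Step 2: Compute the convergence rate.
r = 1 - 2/(kappa + 1) = 1 - 2*mu/(L + mu) = (L - mu)/(L + mu) = 50/262 = 0.1908


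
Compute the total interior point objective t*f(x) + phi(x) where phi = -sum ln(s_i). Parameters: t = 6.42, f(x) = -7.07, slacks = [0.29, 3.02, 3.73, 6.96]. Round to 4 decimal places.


Step 1: Compute log-barrier.
ln values: [-1.2379, 1.1053, 1.3164, 1.9402]
phi = -(-1.2379 + 1.1053 + 1.3164 + 1.9402) = -3.124
Step 2: Compute augmented objective.
t*f(x) = 6.42*-7.07 = -45.3894
Total = -45.3894 - 3.124 = -48.5134


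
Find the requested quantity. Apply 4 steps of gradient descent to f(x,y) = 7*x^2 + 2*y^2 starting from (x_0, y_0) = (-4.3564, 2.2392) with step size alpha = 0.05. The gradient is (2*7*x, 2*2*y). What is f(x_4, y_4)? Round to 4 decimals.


Gradient descent on f(x,y) = 7*x^2 + 2*y^2.
Starting point: (-4.3564, 2.2392), alpha = 0.05
Step 1: grad_x = 2*7*-4.3564 = -60.9896, grad_y = 2*2*2.2392 = 8.9568
  x_1 = -4.3564 - 0.05*-60.9896 = -1.3069
  y_1 = 2.2392 - 0.05*8.9568 = 1.7914
Step 2: grad_x = 2*7*-1.3069 = -18.2969, grad_y = 2*2*1.7914 = 7.1654
  x_2 = -1.3069 - 0.05*-18.2969 = -0.3921
  y_2 = 1.7914 - 0.05*7.1654 = 1.4331
Step 3: grad_x = 2*7*-0.3921 = -5.4891, grad_y = 2*2*1.4331 = 5.7324
  x_3 = -0.3921 - 0.05*-5.4891 = -0.1176
  y_3 = 1.4331 - 0.05*5.7324 = 1.1465
Step 4: grad_x = 2*7*-0.1176 = -1.6467, grad_y = 2*2*1.1465 = 4.5859
  x_4 = -0.1176 - 0.05*-1.6467 = -0.0353
  y_4 = 1.1465 - 0.05*4.5859 = 0.9172
f(-0.0353, 0.9172) = 7*(-0.0353)^2 + 2*0.9172^2 = 1.6911


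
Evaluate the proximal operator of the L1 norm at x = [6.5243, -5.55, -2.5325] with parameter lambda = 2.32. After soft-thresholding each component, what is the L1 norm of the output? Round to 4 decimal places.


Soft-thresholding with lambda = 2.32:
prox(6.5243) = sign(6.5243)*max(|6.5243| - 2.32, 0) = 4.2043
prox(-5.55) = sign(-5.55)*max(|-5.55| - 2.32, 0) = -3.23
prox(-2.5325) = sign(-2.5325)*max(|-2.5325| - 2.32, 0) = -0.2125
prox(x) = [4.2043, -3.23, -0.2125]
||prox(x)||_1 = 4.2043 + 3.23 + 0.2125 = 7.6468


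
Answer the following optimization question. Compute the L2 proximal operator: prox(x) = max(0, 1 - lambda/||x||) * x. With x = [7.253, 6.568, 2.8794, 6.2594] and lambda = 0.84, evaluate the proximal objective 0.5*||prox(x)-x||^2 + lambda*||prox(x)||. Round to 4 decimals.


Step 1: Compute ||x||.
||x|| = 11.9673
Step 2: Compute scaling factor.
scale = max(0, 1 - 0.84/11.9673) = 0.9298
Step 3: prox(x) = [6.7439, 6.107, 2.6773, 5.82]
||prox(x)|| = 11.1273
Step 4: Proximal objective.
0.5*||prox-x||^2 = 0.3528
lambda*||prox|| = 9.3469
Total = 9.6997


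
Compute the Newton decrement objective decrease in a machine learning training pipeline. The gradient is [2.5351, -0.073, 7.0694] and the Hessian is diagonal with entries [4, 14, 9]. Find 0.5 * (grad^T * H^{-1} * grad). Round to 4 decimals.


Step 1: H is diagonal, so H^(-1) * g = [0.6338, -0.0052, 0.7855].
Step 2: g^T H^(-1) g = sum_i g_i^2 / H_ii
  = (2.5351)^2/4 + (-0.073)^2/14 + (7.0694)^2/9
  = 1.6067 + 0.0004 + 5.5529 = 7.16
Step 3: Objective decrease = 0.5 * g^T H^(-1) g = 3.58


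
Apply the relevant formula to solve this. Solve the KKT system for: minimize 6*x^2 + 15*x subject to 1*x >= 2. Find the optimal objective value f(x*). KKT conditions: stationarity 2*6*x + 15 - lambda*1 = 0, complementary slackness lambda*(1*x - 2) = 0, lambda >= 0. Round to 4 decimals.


Step 1: Try lambda = 0 (constraint inactive).
x_unc = -15/(2*6) = -1.25
Check: 1*-1.25 = -1.25 < 2 -- violated!
Step 2: Constraint must be active: 1*x = 2
x* = 2/1 = 2.0
lambda = (2*6*2.0 + 15)/1 = 39.0
Step 3: Compute optimal value.
f(x*) = 6*2.0^2 + 15*2.0 = 54.0


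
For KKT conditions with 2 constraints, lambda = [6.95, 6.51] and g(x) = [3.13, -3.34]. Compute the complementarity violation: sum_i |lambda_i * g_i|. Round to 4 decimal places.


KKT complementary slackness check:
lambda_1 * g_1 = 6.95 * 3.13 = 21.7535
lambda_2 * g_2 = 6.51 * -3.34 = -21.7434
Total violation = 21.7535 + 21.7434 = 43.4969


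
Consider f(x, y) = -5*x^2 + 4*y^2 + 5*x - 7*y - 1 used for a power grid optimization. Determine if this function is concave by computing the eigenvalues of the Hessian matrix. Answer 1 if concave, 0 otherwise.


The Hessian of f(x,y) = -5*x^2 + 4*y^2 + 5*x - 7*y - 1 is:
H = [[-10, 0], [0, 8]]
Trace = -10 + 8 = -2
Determinant = -10*8 - (0)^2 = -80
Discriminant = (-2)^2 - 4*-80 = 324.0
Eigenvalues: lambda_1 = -10.0, lambda_2 = 8.0
The function is not concave.

0


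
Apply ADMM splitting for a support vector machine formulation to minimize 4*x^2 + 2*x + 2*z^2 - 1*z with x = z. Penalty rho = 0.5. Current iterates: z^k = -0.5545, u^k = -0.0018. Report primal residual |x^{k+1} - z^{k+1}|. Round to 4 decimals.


ADMM iteration with rho = 0.5, z^k = -0.5545, u^k = -0.0018
Step 1: x-update.
Minimize 4*x^2 + 2*x + (0.5/2)*(x + 0.5545 - 0.0018)^2
FOC: (2*4 + 0.5)*x = -2 + 0.5*(-0.5545 + 0.0018)
x^{k+1} = -0.2678
Step 2: z-update.
Minimize 2*z^2 - 1*z + (0.5/2)*(-0.2678 - z - 0.0018)^2
FOC: (2*2 + 0.5)*z = 1 + 0.5*(-0.2678 - 0.0018)
z^{k+1} = 0.1923
Step 3: u-update.
u^{k+1} = -0.0018 - 0.2678 - 0.1923 = -0.4619
Step 4: Primal residual = |-0.2678 - 0.1923| = 0.4601


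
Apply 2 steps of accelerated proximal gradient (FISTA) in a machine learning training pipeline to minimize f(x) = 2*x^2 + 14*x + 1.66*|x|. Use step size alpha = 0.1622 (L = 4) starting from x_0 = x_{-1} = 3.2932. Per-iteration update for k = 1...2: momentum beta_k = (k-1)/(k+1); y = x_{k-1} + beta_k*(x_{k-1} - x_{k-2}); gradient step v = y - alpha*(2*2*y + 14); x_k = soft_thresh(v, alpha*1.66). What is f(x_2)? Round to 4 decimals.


FISTA on f(x) = 2*x^2 + 14*x + 1.66*|x|
L = 4, alpha = 0.1622
Iteration 1: beta = 0.0, y = 3.2932 + 0.0*(3.2932 - 3.2932) = 3.2932
  grad(y) = 27.1728, v = y - alpha*grad = -1.1142
  prox(v) = soft_thresh(-1.1142, 0.2693) = -0.845
Iteration 2: beta = 0.3333, y = -0.845 + 0.3333*(-0.845 - 3.2932) = -2.2244
  grad(y) = 5.1025, v = y - alpha*grad = -3.052
  prox(v) = soft_thresh(-3.052, 0.2693) = -2.7827
f(x_2) = 2*(-2.7827)^2 + 14*(-2.7827) + 1.66*|-2.7827| = -18.8517


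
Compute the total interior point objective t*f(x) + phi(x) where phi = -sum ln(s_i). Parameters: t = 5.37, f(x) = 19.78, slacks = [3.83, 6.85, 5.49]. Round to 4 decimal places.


Step 1: Compute log-barrier.
ln values: [1.3429, 1.9242, 1.7029]
phi = -(1.3429 + 1.9242 + 1.7029) = -4.97
Step 2: Compute augmented objective.
t*f(x) = 5.37*19.78 = 106.2186
Total = 106.2186 - 4.97 = 101.2486


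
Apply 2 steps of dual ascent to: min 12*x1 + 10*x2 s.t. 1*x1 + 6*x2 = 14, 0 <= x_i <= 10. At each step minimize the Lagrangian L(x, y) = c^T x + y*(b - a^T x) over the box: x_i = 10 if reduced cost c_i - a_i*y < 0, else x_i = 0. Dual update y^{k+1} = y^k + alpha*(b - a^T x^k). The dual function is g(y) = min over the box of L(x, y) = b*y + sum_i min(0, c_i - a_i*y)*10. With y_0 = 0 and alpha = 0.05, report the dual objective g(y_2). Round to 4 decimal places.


Dual ascent for LP: min 12*x1 + 10*x2, 1*x1 + 6*x2 = 14, 0 <= x_i <= 10
Step 1: y^k = 0.0, reduced costs: (12.0, 10.0)
  x^k = (0.0, 0.0), subgradient = b - a^T x = 14.0
  y^{k+1} = 0.0 + 0.05*14.0 = 0.7
Step 2: y^k = 0.7, reduced costs: (11.3, 5.8)
  x^k = (0.0, 0.0), subgradient = b - a^T x = 14.0
  y^{k+1} = 0.7 + 0.05*14.0 = 1.4
Dual objective at y_2 = 1.4: reduced costs (10.6, 1.6), box minimizer x = (0.0, 0.0)
g(y_2) = b*y + (c1 - a1*y)*x1 + (c2 - a2*y)*x2 = 14*1.4 + 10.6*0.0 + 1.6*0.0 = 19.6 + 0.0 + 0.0 = 19.6


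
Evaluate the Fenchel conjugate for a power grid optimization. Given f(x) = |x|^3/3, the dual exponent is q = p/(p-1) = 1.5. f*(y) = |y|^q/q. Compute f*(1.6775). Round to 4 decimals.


The conjugate exponent q satisfies 1/p + 1/q = 1.
p = 3, so q = 3/(3 - 1) = 1.5
|y|^q = 1.6775^1.5 = 2.1727
f*(1.6775) = 2.1727 / 1.5 = 1.4484


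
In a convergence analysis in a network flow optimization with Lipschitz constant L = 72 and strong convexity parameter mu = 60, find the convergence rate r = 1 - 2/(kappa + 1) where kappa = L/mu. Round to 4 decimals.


Step 1: Compute the condition number.
kappa = L/mu = 72/60 = 1.2
Step 2: Compute the convergence rate.
r = 1 - 2/(kappa + 1) = 1 - 2*mu/(L + mu) = (L - mu)/(L + mu) = 12/132 = 0.0909


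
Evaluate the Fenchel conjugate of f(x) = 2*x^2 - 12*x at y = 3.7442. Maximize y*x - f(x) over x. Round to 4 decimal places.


f*(y) = sup_x {y*x - a*x^2 - b*x} = sup_x {(y-b)*x - a*x^2}
FOC: (y - b) - 2a*x = 0 => x* = (y - b)/(2a)
x* = (3.7442 + 12)/(2*2) = 3.9361
f*(3.7442) = (y-b)^2/(4a) = (3.7442 + 12)^2/(4*2)
= 247.8798/8 = 30.985


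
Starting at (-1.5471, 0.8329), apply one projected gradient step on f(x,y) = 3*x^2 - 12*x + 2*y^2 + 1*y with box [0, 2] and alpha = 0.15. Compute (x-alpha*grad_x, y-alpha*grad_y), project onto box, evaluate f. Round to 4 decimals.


Step 1: Compute gradient at (-1.5471, 0.8329).
grad_x = 2*3*-1.5471 - 12 = -21.2826
grad_y = 2*2*0.8329 + 1 = 4.3316
Step 2: Gradient step.
x_raw = -1.5471 - 0.15*-21.2826 = 1.6453
y_raw = 0.8329 - 0.15*4.3316 = 0.1832
Step 3: Project onto [0, 2].
x_proj = clip(1.6453) = 1.6453
y_proj = clip(0.1832) = 0.1832
Step 4: Evaluate f.
f(1.6453, 0.1832) = -11.3723


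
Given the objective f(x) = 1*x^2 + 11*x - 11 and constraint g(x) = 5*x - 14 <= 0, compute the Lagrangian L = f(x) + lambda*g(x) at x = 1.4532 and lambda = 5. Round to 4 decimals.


Step 1: Evaluate f(x).
f(1.4532) = 1*1.4532^2 + 11*1.4532 - 11 = 7.097
Step 2: Evaluate g(x).
g(1.4532) = 5*1.4532 - 14 = -6.734
Step 3: Compute Lagrangian.
L = 7.097 + 5*-6.734 = -26.573


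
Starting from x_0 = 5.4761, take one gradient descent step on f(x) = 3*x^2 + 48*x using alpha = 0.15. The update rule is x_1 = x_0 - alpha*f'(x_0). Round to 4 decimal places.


We compute the gradient at x_0 and apply the update.
f'(x) = 6*x + 48
f'(5.4761) = 6*5.4761 + 48 = 80.8566
x_1 = 5.4761 - 0.15*80.8566 = -6.6524


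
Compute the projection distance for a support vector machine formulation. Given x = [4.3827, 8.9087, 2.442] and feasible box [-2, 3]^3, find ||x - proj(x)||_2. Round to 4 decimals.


Project each component onto [-2, 3].
clip(4.3827) = 3.0, clip(8.9087) = 3.0, clip(2.442) = 2.442
Projection = [3.0, 3.0, 2.442]
Squared diffs: [1.9119, 34.9127, 0.0]
Distance = sqrt(36.8246) = 6.0683


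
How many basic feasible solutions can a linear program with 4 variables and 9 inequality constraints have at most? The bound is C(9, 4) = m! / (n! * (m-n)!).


Each vertex corresponds to some choice of n active constraints out of m, so the number of vertices is at most C(m, n) = m! / (n!(m-n)!).
m = 9, n = 4
Numerator: 9 * 8 * 7 * 6
Denominator: 4! = 24
C(9, 4) = 126


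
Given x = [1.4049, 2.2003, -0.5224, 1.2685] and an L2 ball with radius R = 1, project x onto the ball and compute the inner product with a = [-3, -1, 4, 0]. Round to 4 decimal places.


Step 1: Compute ||x|| (intermediates to 6 decimals).
||x|| = sqrt(1.4049^2 + 2.2003^2 + (-0.5224)^2 + 1.2685^2) = 2.949078
Step 2: Project.
Since ||x|| > R, scale = R/||x|| = 1/2.949078 = 0.339089, proj(x) = scale * x
proj(x) = [0.476386, 0.746098, -0.17714, 0.430134]
Step 3: Dot product.
a^T * proj(x) = -3*0.476386 - 1*0.746098 + 4*(-0.17714) + 0*0.430134 = -2.8838


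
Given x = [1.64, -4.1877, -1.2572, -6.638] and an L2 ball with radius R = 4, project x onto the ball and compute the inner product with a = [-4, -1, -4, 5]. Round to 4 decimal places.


Step 1: Compute ||x|| (intermediates to 6 decimals).
||x|| = sqrt(1.64^2 + (-4.1877)^2 + (-1.2572)^2 + (-6.638)^2) = 8.116035
Step 2: Project.
Since ||x|| > R, scale = R/||x|| = 4/8.116035 = 0.492851, proj(x) = scale * x
proj(x) = [0.808276, -2.063912, -0.619612, -3.271545]
Step 3: Dot product.
a^T * proj(x) = -4*0.808276 - 1*(-2.063912) - 4*(-0.619612) + 5*(-3.271545) = -15.0485


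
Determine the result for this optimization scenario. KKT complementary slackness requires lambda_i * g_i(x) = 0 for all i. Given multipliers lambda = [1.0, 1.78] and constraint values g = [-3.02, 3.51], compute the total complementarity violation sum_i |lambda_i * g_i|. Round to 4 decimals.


KKT complementary slackness check:
lambda_1 * g_1 = 1.0 * -3.02 = -3.02
lambda_2 * g_2 = 1.78 * 3.51 = 6.2478
Total violation = 3.02 + 6.2478 = 9.2678


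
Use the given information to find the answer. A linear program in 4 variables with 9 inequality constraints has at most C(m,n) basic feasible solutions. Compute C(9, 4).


Each vertex corresponds to some choice of n active constraints out of m, so the number of vertices is at most C(m, n) = m! / (n!(m-n)!).
m = 9, n = 4
Numerator: 9 * 8 * 7 * 6
Denominator: 4! = 24
C(9, 4) = 126


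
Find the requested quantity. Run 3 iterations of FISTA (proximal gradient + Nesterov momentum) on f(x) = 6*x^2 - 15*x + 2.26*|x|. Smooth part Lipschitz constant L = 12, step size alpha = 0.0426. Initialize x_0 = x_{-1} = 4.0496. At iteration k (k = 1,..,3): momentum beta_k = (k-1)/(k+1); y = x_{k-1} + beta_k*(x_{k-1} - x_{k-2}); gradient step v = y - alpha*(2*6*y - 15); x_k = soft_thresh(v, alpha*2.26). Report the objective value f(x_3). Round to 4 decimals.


FISTA on f(x) = 6*x^2 - 15*x + 2.26*|x|
L = 12, alpha = 0.0426
Iteration 1: beta = 0.0, y = 4.0496 + 0.0*(4.0496 - 4.0496) = 4.0496
  grad(y) = 33.5952, v = y - alpha*grad = 2.6184
  prox(v) = soft_thresh(2.6184, 0.0963) = 2.5222
Iteration 2: beta = 0.3333, y = 2.5222 + 0.3333*(2.5222 - 4.0496) = 2.013
  grad(y) = 9.1563, v = y - alpha*grad = 1.623
  prox(v) = soft_thresh(1.623, 0.0963) = 1.5267
Iteration 3: beta = 0.5, y = 1.5267 + 0.5*(1.5267 - 2.5222) = 1.029
  grad(y) = -2.6526, v = y - alpha*grad = 1.142
  prox(v) = soft_thresh(1.142, 0.0963) = 1.0457
f(x_3) = 6*1.0457^2 - 15*1.0457 + 2.26*|1.0457| = -6.7613


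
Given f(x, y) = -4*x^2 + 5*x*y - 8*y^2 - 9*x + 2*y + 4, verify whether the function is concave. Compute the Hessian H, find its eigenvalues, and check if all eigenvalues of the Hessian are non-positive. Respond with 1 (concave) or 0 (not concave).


The Hessian of f(x,y) = -4*x^2 + 5*x*y - 8*y^2 - 9*x + 2*y + 4 is:
H = [[-8, 5], [5, -16]]
Trace = -8 - 16 = -24
Determinant = -8*-16 - (5)^2 = 103
Discriminant = (-24)^2 - 4*103 = 164.0
Eigenvalues: lambda_1 = -18.4031, lambda_2 = -5.5969
The function is concave.

1


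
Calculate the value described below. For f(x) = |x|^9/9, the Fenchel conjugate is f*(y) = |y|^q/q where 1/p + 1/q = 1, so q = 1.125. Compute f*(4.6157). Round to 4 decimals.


The conjugate exponent q satisfies 1/p + 1/q = 1.
p = 9, so q = 9/(9 - 1) = 1.125
|y|^q = 4.6157^1.125 = 5.5881
f*(4.6157) = 5.5881 / 1.125 = 4.9672


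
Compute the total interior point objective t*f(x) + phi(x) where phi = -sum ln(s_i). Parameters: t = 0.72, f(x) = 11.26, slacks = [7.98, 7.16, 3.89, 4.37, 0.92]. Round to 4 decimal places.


Step 1: Compute log-barrier.
ln values: [2.0769, 1.9685, 1.3584, 1.4748, -0.0834]
phi = -(2.0769 + 1.9685 + 1.3584 + 1.4748 - 0.0834) = -6.7952
Step 2: Compute augmented objective.
t*f(x) = 0.72*11.26 = 8.1072
Total = 8.1072 - 6.7952 = 1.312


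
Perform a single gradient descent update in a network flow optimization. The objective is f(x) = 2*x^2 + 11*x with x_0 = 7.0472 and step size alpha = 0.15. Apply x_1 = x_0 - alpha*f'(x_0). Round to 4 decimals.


We compute the gradient at x_0 and apply the update.
f'(x) = 4*x + 11
f'(7.0472) = 4*7.0472 + 11 = 39.1888
x_1 = 7.0472 - 0.15*39.1888 = 1.1689


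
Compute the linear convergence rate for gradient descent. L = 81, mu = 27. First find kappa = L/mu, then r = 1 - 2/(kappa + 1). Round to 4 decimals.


Step 1: Compute the condition number.
kappa = L/mu = 81/27 = 3.0
Step 2: Compute the convergence rate.
r = 1 - 2/(kappa + 1) = 1 - 2*mu/(L + mu) = (L - mu)/(L + mu) = 54/108 = 0.5


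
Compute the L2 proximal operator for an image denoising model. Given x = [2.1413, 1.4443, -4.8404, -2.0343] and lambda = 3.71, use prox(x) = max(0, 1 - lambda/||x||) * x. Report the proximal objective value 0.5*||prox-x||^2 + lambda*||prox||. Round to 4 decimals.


Step 1: Compute ||x||.
||x|| = 5.8514
Step 2: Compute scaling factor.
scale = max(0, 1 - 3.71/5.8514) = 0.366
Step 3: prox(x) = [0.7836, 0.5286, -1.7714, -0.7445]
||prox(x)|| = 2.1414
Step 4: Proximal objective.
0.5*||prox-x||^2 = 6.8821
lambda*||prox|| = 7.9446
Total = 14.8267


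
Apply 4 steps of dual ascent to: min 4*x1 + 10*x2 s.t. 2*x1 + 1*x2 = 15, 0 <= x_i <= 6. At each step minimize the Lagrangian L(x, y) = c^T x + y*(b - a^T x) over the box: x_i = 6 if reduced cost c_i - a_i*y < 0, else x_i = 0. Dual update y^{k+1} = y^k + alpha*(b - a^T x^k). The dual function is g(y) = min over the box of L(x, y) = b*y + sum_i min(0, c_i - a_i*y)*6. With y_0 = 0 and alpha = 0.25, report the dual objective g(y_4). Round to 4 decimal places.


Dual ascent for LP: min 4*x1 + 10*x2, 2*x1 + 1*x2 = 15, 0 <= x_i <= 6
Step 1: y^k = 0.0, reduced costs: (4.0, 10.0)
  x^k = (0.0, 0.0), subgradient = b - a^T x = 15.0
  y^{k+1} = 0.0 + 0.25*15.0 = 3.75
Step 2: y^k = 3.75, reduced costs: (-3.5, 6.25)
  x^k = (6.0, 0.0), subgradient = b - a^T x = 3.0
  y^{k+1} = 3.75 + 0.25*3.0 = 4.5
Step 3: y^k = 4.5, reduced costs: (-5.0, 5.5)
  x^k = (6.0, 0.0), subgradient = b - a^T x = 3.0
  y^{k+1} = 4.5 + 0.25*3.0 = 5.25
Step 4: y^k = 5.25, reduced costs: (-6.5, 4.75)
  x^k = (6.0, 0.0), subgradient = b - a^T x = 3.0
  y^{k+1} = 5.25 + 0.25*3.0 = 6.0
Dual objective at y_4 = 6.0: reduced costs (-8.0, 4.0), box minimizer x = (6.0, 0.0)
g(y_4) = b*y + (c1 - a1*y)*x1 + (c2 - a2*y)*x2 = 15*6.0 + (-8.0)*6.0 + 4.0*0.0 = 90.0 - 48.0 + 0.0 = 42.0


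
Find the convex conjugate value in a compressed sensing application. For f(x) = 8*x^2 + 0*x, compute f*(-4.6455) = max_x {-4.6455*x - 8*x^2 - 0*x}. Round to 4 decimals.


f*(y) = sup_x {y*x - a*x^2 - b*x} = sup_x {(y-b)*x - a*x^2}
FOC: (y - b) - 2a*x = 0 => x* = (y - b)/(2a)
x* = (-4.6455 - 0)/(2*8) = -0.2903
f*(-4.6455) = (y-b)^2/(4a) = (-4.6455 - 0)^2/(4*8)
= 21.5807/32 = 0.6744


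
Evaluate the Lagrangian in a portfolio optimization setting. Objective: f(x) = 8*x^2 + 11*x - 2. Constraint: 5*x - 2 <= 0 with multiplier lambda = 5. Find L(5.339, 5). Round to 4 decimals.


Step 1: Evaluate f(x).
f(5.339) = 8*5.339^2 + 11*5.339 - 2 = 284.7684
Step 2: Evaluate g(x).
g(5.339) = 5*5.339 - 2 = 24.695
Step 3: Compute Lagrangian.
L = 284.7684 + 5*24.695 = 408.2434


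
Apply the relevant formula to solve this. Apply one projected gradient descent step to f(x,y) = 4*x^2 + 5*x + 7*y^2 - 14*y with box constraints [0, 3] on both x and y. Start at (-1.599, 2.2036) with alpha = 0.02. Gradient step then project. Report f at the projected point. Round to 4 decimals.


Step 1: Compute gradient at (-1.599, 2.2036).
grad_x = 2*4*-1.599 + 5 = -7.792
grad_y = 2*7*2.2036 - 14 = 16.8504
Step 2: Gradient step.
x_raw = -1.599 - 0.02*-7.792 = -1.4432
y_raw = 2.2036 - 0.02*16.8504 = 1.8666
Step 3: Project onto [0, 3].
x_proj = clip(-1.4432) = 0.0
y_proj = clip(1.8666) = 1.8666
Step 4: Evaluate f.
f(0.0, 1.8666) = -1.7431


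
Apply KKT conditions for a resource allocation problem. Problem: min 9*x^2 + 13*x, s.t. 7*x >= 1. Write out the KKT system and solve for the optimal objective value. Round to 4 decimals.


Step 1: Try lambda = 0 (constraint inactive).
x_unc = -13/(2*9) = -0.7222
Check: 7*-0.7222 = -5.0554 < 1 -- violated!
Step 2: Constraint must be active: 7*x = 1
x* = 1/7 = 0.1429 (rounded; the exact value 1/7 is used below)
lambda = (2*9*(1/7) + 13)/7 = 2.2245
Step 3: Compute optimal value.
f(x*) = 9*(1/7)^2 + 13*(1/7) = 2.0408


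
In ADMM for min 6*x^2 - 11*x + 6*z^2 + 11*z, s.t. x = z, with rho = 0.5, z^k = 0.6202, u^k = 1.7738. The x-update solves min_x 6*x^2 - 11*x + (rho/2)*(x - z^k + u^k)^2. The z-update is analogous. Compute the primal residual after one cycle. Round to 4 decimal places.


ADMM iteration with rho = 0.5, z^k = 0.6202, u^k = 1.7738
Step 1: x-update.
Minimize 6*x^2 - 11*x + (0.5/2)*(x - 0.6202 + 1.7738)^2
FOC: (2*6 + 0.5)*x = 11 + 0.5*(0.6202 - 1.7738)
x^{k+1} = 0.8339
Step 2: z-update.
Minimize 6*z^2 + 11*z + (0.5/2)*(0.8339 - z + 1.7738)^2
FOC: (2*6 + 0.5)*z = -11 + 0.5*(0.8339 + 1.7738)
z^{k+1} = -0.7757
Step 3: u-update.
u^{k+1} = 1.7738 + 0.8339 + 0.7757 = 3.3833
Step 4: Primal residual = |0.8339 + 0.7757| = 1.6095


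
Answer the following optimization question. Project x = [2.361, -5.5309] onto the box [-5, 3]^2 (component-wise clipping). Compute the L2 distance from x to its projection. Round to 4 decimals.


Project each component onto [-5, 3].
clip(2.361) = 2.361, clip(-5.5309) = -5.0
Projection = [2.361, -5.0]
Squared diffs: [0.0, 0.2819]
Distance = sqrt(0.2819) = 0.5309


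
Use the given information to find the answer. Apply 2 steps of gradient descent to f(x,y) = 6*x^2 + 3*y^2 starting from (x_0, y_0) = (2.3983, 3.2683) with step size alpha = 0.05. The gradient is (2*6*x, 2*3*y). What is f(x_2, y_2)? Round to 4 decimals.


Gradient descent on f(x,y) = 6*x^2 + 3*y^2.
Starting point: (2.3983, 3.2683), alpha = 0.05
Step 1: grad_x = 2*6*2.3983 = 28.7796, grad_y = 2*3*3.2683 = 19.6098
  x_1 = 2.3983 - 0.05*28.7796 = 0.9593
  y_1 = 3.2683 - 0.05*19.6098 = 2.2878
Step 2: grad_x = 2*6*0.9593 = 11.5118, grad_y = 2*3*2.2878 = 13.7269
  x_2 = 0.9593 - 0.05*11.5118 = 0.3837
  y_2 = 2.2878 - 0.05*13.7269 = 1.6015
f(0.3837, 1.6015) = 6*0.3837^2 + 3*1.6015^2 = 8.5776


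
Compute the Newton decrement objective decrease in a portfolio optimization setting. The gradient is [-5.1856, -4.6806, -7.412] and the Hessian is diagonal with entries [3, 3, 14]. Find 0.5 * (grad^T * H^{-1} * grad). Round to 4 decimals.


Step 1: H is diagonal, so H^(-1) * g = [-1.7285, -1.5602, -0.5294].
Step 2: g^T H^(-1) g = sum_i g_i^2 / H_ii
  = (-5.1856)^2/3 + (-4.6806)^2/3 + (-7.412)^2/14
  = 8.9635 + 7.3027 + 3.9241 = 20.1903
Step 3: Objective decrease = 0.5 * g^T H^(-1) g = 10.0951


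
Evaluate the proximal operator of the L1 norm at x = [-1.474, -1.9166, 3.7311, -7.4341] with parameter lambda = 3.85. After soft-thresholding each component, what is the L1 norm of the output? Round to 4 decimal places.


Soft-thresholding with lambda = 3.85:
prox(-1.474) = sign(-1.474)*max(|-1.474| - 3.85, 0) = 0.0
prox(-1.9166) = sign(-1.9166)*max(|-1.9166| - 3.85, 0) = 0.0
prox(3.7311) = sign(3.7311)*max(|3.7311| - 3.85, 0) = 0.0
prox(-7.4341) = sign(-7.4341)*max(|-7.4341| - 3.85, 0) = -3.5841
prox(x) = [0.0, 0.0, 0.0, -3.5841]
||prox(x)||_1 = 0.0 + 0.0 + 0.0 + 3.5841 = 3.5841


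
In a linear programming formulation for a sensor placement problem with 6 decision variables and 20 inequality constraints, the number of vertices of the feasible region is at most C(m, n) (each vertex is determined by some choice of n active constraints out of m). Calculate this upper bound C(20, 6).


Each vertex corresponds to some choice of n active constraints out of m, so the number of vertices is at most C(m, n) = m! / (n!(m-n)!).
m = 20, n = 6
Numerator: 20 * 19 * 18 * 17 * 16 * 15
Denominator: 6! = 720
C(20, 6) = 38760


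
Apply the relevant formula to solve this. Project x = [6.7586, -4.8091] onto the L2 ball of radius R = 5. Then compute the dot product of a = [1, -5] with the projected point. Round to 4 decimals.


Step 1: Compute ||x|| (intermediates to 6 decimals).
||x|| = sqrt(6.7586^2 + (-4.8091)^2) = 8.294945
Step 2: Project.
Since ||x|| > R, scale = R/||x|| = 5/8.294945 = 0.602777, proj(x) = scale * x
proj(x) = [4.073929, -2.898815]
Step 3: Dot product.
a^T * proj(x) = 1*4.073929 - 5*(-2.898815) = 18.568


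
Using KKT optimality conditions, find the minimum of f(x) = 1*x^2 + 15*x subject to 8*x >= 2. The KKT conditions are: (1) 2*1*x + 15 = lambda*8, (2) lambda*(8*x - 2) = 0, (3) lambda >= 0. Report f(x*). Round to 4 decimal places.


Step 1: Try lambda = 0 (constraint inactive).
x_unc = -15/(2*1) = -7.5
Check: 8*-7.5 = -60.0 < 2 -- violated!
Step 2: Constraint must be active: 8*x = 2
x* = 2/8 = 0.25
lambda = (2*1*0.25 + 15)/8 = 1.9375
Step 3: Compute optimal value.
f(x*) = 1*0.25^2 + 15*0.25 = 3.8125


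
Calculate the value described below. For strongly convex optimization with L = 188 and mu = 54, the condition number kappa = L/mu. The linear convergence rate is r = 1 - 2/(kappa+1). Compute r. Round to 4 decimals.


Step 1: Compute the condition number.
kappa = L/mu = 188/54 = 3.4815
Step 2: Compute the convergence rate.
r = 1 - 2/(kappa + 1) = 1 - 2*mu/(L + mu) = (L - mu)/(L + mu) = 134/242 = 0.5537


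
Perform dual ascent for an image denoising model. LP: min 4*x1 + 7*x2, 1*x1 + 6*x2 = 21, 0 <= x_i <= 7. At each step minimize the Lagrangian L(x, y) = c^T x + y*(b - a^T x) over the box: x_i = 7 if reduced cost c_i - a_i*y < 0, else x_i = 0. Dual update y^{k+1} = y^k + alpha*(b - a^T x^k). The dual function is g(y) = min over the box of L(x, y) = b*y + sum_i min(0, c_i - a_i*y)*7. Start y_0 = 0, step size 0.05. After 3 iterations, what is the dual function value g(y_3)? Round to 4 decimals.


Dual ascent for LP: min 4*x1 + 7*x2, 1*x1 + 6*x2 = 21, 0 <= x_i <= 7
Step 1: y^k = 0.0, reduced costs: (4.0, 7.0)
  x^k = (0.0, 0.0), subgradient = b - a^T x = 21.0
  y^{k+1} = 0.0 + 0.05*21.0 = 1.05
Step 2: y^k = 1.05, reduced costs: (2.95, 0.7)
  x^k = (0.0, 0.0), subgradient = b - a^T x = 21.0
  y^{k+1} = 1.05 + 0.05*21.0 = 2.1
Step 3: y^k = 2.1, reduced costs: (1.9, -5.6)
  x^k = (0.0, 7.0), subgradient = b - a^T x = -21.0
  y^{k+1} = 2.1 + 0.05*-21.0 = 1.05
Dual objective at y_3 = 1.05: reduced costs (2.95, 0.7), box minimizer x = (0.0, 0.0)
g(y_3) = b*y + (c1 - a1*y)*x1 + (c2 - a2*y)*x2 = 21*1.05 + 2.95*0.0 + 0.7*0.0 = 22.05 + 0.0 + 0.0 = 22.05


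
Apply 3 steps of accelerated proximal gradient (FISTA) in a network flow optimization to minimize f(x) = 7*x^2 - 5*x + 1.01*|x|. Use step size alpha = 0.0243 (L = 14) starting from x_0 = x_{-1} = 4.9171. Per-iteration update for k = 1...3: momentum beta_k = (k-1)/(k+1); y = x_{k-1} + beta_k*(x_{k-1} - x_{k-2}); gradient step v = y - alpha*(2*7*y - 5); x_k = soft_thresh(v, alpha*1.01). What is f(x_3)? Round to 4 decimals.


FISTA on f(x) = 7*x^2 - 5*x + 1.01*|x|
L = 14, alpha = 0.0243
Iteration 1: beta = 0.0, y = 4.9171 + 0.0*(4.9171 - 4.9171) = 4.9171
  grad(y) = 63.8394, v = y - alpha*grad = 3.3658
  prox(v) = soft_thresh(3.3658, 0.0245) = 3.3413
Iteration 2: beta = 0.3333, y = 3.3413 + 0.3333*(3.3413 - 4.9171) = 2.816
  grad(y) = 34.4237, v = y - alpha*grad = 1.9795
  prox(v) = soft_thresh(1.9795, 0.0245) = 1.9549
Iteration 3: beta = 0.5, y = 1.9549 + 0.5*(1.9549 - 3.3413) = 1.2618
  grad(y) = 12.6649, v = y - alpha*grad = 0.954
  prox(v) = soft_thresh(0.954, 0.0245) = 0.9295
f(x_3) = 7*0.9295^2 - 5*0.9295 + 1.01*|0.9295| = 2.3389


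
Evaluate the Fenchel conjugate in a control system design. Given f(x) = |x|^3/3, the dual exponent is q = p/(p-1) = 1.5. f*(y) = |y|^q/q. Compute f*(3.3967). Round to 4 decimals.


The conjugate exponent q satisfies 1/p + 1/q = 1.
p = 3, so q = 3/(3 - 1) = 1.5
|y|^q = 3.3967^1.5 = 6.2602
f*(3.3967) = 6.2602 / 1.5 = 4.1734


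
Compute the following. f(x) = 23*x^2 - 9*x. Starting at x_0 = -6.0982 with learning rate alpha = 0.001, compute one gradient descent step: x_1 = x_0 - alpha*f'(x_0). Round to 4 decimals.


We compute the gradient at x_0 and apply the update.
f'(x) = 46*x - 9
f'(-6.0982) = 46*-6.0982 - 9 = -289.5172
x_1 = -6.0982 - 0.001*-289.5172 = -5.8087


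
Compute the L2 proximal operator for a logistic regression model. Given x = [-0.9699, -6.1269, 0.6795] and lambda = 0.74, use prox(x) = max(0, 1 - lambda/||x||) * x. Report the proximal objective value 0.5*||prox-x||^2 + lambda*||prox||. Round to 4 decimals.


Step 1: Compute ||x||.
||x|| = 6.2403
Step 2: Compute scaling factor.
scale = max(0, 1 - 0.74/6.2403) = 0.8814
Step 3: prox(x) = [-0.8549, -5.4003, 0.5989]
||prox(x)|| = 5.5003
Step 4: Proximal objective.
0.5*||prox-x||^2 = 0.2738
lambda*||prox|| = 4.0702
Total = 4.344


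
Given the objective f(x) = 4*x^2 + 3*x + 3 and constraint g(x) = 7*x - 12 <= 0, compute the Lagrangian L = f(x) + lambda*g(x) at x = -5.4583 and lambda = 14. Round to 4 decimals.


Step 1: Evaluate f(x).
f(-5.4583) = 4*(-5.4583)^2 + 3*(-5.4583) + 3 = 105.7973
Step 2: Evaluate g(x).
g(-5.4583) = 7*-5.4583 - 12 = -50.2081
Step 3: Compute Lagrangian.
L = 105.7973 + 14*-50.2081 = -597.1161


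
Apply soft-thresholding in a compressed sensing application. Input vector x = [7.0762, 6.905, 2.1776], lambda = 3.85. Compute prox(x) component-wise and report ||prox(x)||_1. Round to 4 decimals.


Soft-thresholding with lambda = 3.85:
prox(7.0762) = sign(7.0762)*max(|7.0762| - 3.85, 0) = 3.2262
prox(6.905) = sign(6.905)*max(|6.905| - 3.85, 0) = 3.055
prox(2.1776) = sign(2.1776)*max(|2.1776| - 3.85, 0) = 0.0
prox(x) = [3.2262, 3.055, 0.0]
||prox(x)||_1 = 3.2262 + 3.055 + 0.0 = 6.2812


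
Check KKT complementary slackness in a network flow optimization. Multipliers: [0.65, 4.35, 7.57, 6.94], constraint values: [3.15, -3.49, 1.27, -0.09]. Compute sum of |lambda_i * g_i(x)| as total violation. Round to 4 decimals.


KKT complementary slackness check:
lambda_1 * g_1 = 0.65 * 3.15 = 2.0475
lambda_2 * g_2 = 4.35 * -3.49 = -15.1815
lambda_3 * g_3 = 7.57 * 1.27 = 9.6139
lambda_4 * g_4 = 6.94 * -0.09 = -0.6246
Total violation = 2.0475 + 15.1815 + 9.6139 + 0.6246 = 27.4675


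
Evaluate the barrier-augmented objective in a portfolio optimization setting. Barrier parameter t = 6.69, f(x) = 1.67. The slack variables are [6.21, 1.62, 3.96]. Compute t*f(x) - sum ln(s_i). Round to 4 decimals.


Step 1: Compute log-barrier.
ln values: [1.8262, 0.4824, 1.3762]
phi = -(1.8262 + 0.4824 + 1.3762) = -3.6848
Step 2: Compute augmented objective.
t*f(x) = 6.69*1.67 = 11.1723
Total = 11.1723 - 3.6848 = 7.4875
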